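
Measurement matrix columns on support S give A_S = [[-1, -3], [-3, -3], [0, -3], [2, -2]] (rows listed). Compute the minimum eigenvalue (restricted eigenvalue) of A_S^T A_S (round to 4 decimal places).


A_S^T A_S = [[14, 8], [8, 31]].
trace = 45.
det = 370.
disc = trace^2 - 4*det = 2025 - 4*370 = 545.
sqrt(545) ≈ 23.345235.
lam_min = (45 - sqrt(545))/2 ≈ (45 - 23.345235)/2 = 10.8273825 ≈ 10.8274.

10.8274


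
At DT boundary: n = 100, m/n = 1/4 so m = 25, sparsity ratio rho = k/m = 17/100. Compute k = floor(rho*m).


m = 1/4*100 = 25.
rho = 17/100.
rho*m = 17/100*25 = 4.25.
k = floor(4.25) = 4.

4


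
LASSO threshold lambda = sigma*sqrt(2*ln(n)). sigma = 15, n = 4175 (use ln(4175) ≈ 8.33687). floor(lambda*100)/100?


ln(4175) ≈ 8.33687.
2*ln(n) ≈ 16.67374.
sqrt(2*ln(n)) ≈ sqrt(16.67374) ≈ 4.083349.
lambda ≈ 15*4.083349 = 61.250235.
floor(lambda*100)/100 = 61.25.

61.25


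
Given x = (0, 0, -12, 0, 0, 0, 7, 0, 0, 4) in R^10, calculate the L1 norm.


Non-zero entries: [(2, -12), (6, 7), (9, 4)]
Absolute values: [12, 7, 4]
||x||_1 = sum = 23.

23


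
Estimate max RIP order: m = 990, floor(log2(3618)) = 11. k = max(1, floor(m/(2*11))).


floor(log2(3618)) = 11.
2*11 = 22.
m/(2*floor(log2(n))) = 990/22 ≈ 45.0.
floor = 45.
k = max(1, 45) = 45.

45


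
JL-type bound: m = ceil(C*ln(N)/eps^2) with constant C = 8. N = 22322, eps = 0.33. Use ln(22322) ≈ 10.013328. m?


ln(22322) ≈ 10.013328.
eps^2 = 0.33^2 = 0.1089.
C*ln(N)/eps^2 ≈ 8*10.013328/0.1089 ≈ 735.598.
m = ceil(735.598) = 736.

736


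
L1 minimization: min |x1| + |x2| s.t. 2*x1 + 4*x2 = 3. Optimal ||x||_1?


Axis intercepts:
  x1 = 3/2, x2 = 0: L1 = 3/2
  x1 = 0, x2 = 3/4: L1 = 3/4
x* = (0, 3/4)
||x*||_1 = 3/4.

3/4


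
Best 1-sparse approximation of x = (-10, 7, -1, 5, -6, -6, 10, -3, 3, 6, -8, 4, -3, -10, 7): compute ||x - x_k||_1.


Sorted |x_i| descending: [10, 10, 10, 8, 7, 7, 6, 6, 6, 5, 4, 3, 3, 3, 1]
Keep top 1: [10]
Tail entries: [10, 10, 8, 7, 7, 6, 6, 6, 5, 4, 3, 3, 3, 1]
L1 error = sum of tail = 79.

79


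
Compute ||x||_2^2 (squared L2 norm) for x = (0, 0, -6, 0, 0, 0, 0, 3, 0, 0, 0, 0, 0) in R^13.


Non-zero entries: [(2, -6), (7, 3)]
Squares: [36, 9]
||x||_2^2 = sum = 45.

45


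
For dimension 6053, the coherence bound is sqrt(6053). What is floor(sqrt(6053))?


77^2 = 5929 <= 6053 < 6084 = 78^2, so 77 <= sqrt(6053) < 78.
floor(sqrt(6053)) = 77.

77


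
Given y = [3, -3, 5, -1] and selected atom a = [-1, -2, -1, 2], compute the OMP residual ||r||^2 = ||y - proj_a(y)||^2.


a^T a = 10.
a^T y = -4.
coeff = -4/10 = -2/5.
||r||^2 = 212/5.

212/5


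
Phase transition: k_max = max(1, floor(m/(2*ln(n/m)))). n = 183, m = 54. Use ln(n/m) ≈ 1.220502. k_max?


n/m = 183/54 = 61/18.
ln(n/m) ≈ 1.220502.
2*ln(n/m) ≈ 2.441004.
m/(2*ln(n/m)) ≈ 54/2.441004 ≈ 22.122.
floor = 22.
k_max = max(1, 22) = 22.

22


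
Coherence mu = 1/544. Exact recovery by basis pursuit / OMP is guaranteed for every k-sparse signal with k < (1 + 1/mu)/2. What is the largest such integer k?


1/mu = 544.
1 + 1/mu = 545.
(1 + 1/mu)/2 = 272.5 is not an integer, so k_max = floor(272.5) = 272.

272


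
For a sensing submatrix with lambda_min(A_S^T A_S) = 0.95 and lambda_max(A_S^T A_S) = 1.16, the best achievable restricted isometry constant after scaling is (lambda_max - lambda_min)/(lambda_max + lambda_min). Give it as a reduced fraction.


lambda_max - lambda_min = 1.16 - 0.95 = 0.21.
lambda_max + lambda_min = 1.16 + 0.95 = 2.11.
delta = 0.21/2.11 = 21/211.

21/211


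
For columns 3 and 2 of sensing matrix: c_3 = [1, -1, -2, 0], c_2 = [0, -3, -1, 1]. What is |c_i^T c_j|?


Inner product: 1*0 + -1*-3 + -2*-1 + 0*1
Products: [0, 3, 2, 0]
Sum = 5.
|dot| = 5.

5


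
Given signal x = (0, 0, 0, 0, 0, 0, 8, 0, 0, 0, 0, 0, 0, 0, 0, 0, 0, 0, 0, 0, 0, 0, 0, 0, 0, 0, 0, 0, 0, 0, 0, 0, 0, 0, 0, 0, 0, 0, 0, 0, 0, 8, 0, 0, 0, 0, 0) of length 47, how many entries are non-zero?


Non-zero positions: [6, 41].
Sparsity = 2.

2


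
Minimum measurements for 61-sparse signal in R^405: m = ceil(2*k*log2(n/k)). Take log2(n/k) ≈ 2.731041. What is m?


log2(n/k) = log2(405/61) ≈ 2.731041.
2*k*log2(n/k) ≈ 2*61*2.731041 = 333.187002.
m = ceil(333.187002) = 334.

334


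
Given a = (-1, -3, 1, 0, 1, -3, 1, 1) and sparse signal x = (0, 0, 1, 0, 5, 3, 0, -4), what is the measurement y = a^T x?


Non-zero terms: ['1*1', '1*5', '-3*3', '1*-4']
Products: [1, 5, -9, -4]
y = sum = -7.

-7


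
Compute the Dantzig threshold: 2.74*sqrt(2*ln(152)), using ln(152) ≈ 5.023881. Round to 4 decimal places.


ln(152) ≈ 5.023881.
2*ln(n) ≈ 10.047762.
sqrt(2*ln(n)) ≈ sqrt(10.047762) ≈ 3.16982.
threshold ≈ 2.74*3.16982 = 8.6853068 ≈ 8.6853.

8.6853


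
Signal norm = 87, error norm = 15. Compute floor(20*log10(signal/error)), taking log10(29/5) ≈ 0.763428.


||x||/||e|| = 87/15 = 29/5.
log10(29/5) ≈ 0.763428.
20*log10(||x||/||e||) ≈ 20*0.763428 = 15.26856.
floor(15.26856) = 15.

15


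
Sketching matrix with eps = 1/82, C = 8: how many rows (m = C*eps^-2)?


1/eps = 82.
(1/eps)^2 = 6724.
m = 8*6724 = 53792.

53792


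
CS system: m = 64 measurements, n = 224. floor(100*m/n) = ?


100*m/n = 100*64/224 ≈ 28.5714.
floor = 28.

28


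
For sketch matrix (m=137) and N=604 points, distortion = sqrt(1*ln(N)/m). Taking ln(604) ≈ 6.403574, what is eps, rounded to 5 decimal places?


ln(604) ≈ 6.403574.
1*ln(N)/m ≈ 1*6.403574/137 ≈ 0.04674142.
eps = sqrt(0.04674142) ≈ 0.2161976 ≈ 0.21620.

0.21620


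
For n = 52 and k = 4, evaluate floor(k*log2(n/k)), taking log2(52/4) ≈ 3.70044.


log2(n/k) = log2(52/4) ≈ 3.70044.
k*log2(n/k) ≈ 4*3.70044 = 14.80176.
floor(14.80176) = 14.

14


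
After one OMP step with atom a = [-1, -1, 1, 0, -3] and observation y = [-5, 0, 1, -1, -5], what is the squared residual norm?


a^T a = 12.
a^T y = 21.
coeff = 21/12 = 7/4.
||r||^2 = 61/4.

61/4


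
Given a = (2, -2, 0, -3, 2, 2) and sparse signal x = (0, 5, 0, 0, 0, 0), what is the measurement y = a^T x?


Non-zero terms: ['-2*5']
Products: [-10]
y = sum = -10.

-10


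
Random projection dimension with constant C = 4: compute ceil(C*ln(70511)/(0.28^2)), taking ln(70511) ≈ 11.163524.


ln(70511) ≈ 11.163524.
eps^2 = 0.28^2 = 0.0784.
C*ln(N)/eps^2 ≈ 4*11.163524/0.0784 ≈ 569.5676.
m = ceil(569.5676) = 570.

570


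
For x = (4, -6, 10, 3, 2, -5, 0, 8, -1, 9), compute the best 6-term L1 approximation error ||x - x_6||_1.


Sorted |x_i| descending: [10, 9, 8, 6, 5, 4, 3, 2, 1, 0]
Keep top 6: [10, 9, 8, 6, 5, 4]
Tail entries: [3, 2, 1, 0]
L1 error = sum of tail = 6.

6


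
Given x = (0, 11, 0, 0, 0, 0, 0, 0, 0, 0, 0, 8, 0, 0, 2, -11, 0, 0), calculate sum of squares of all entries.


Non-zero entries: [(1, 11), (11, 8), (14, 2), (15, -11)]
Squares: [121, 64, 4, 121]
||x||_2^2 = sum = 310.

310


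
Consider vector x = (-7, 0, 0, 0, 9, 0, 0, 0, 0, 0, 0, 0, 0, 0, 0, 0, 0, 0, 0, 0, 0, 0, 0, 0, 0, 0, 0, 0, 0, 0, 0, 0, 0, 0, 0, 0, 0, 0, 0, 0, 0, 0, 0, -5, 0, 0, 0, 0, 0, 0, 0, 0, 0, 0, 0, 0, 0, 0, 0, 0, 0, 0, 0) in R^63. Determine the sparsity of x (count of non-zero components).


Non-zero positions: [0, 4, 43].
Sparsity = 3.

3


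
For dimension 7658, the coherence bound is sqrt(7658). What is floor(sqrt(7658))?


87^2 = 7569 <= 7658 < 7744 = 88^2, so 87 <= sqrt(7658) < 88.
floor(sqrt(7658)) = 87.

87


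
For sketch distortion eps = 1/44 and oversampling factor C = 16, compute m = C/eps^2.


1/eps = 44.
(1/eps)^2 = 1936.
m = 16*1936 = 30976.

30976


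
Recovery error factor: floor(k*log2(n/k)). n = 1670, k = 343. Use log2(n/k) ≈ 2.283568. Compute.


log2(n/k) = log2(1670/343) ≈ 2.283568.
k*log2(n/k) ≈ 343*2.283568 = 783.263824.
floor(783.263824) = 783.

783


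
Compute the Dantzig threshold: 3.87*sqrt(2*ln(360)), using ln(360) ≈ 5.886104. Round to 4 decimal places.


ln(360) ≈ 5.886104.
2*ln(n) ≈ 11.772208.
sqrt(2*ln(n)) ≈ sqrt(11.772208) ≈ 3.431065.
threshold ≈ 3.87*3.431065 = 13.27822155 ≈ 13.2782.

13.2782


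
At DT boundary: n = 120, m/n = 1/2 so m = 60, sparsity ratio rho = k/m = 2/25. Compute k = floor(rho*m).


m = 1/2*120 = 60.
rho = 2/25.
rho*m = 2/25*60 = 4.8.
k = floor(4.8) = 4.

4


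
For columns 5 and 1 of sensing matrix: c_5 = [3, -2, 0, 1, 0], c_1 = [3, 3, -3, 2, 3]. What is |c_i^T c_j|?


Inner product: 3*3 + -2*3 + 0*-3 + 1*2 + 0*3
Products: [9, -6, 0, 2, 0]
Sum = 5.
|dot| = 5.

5


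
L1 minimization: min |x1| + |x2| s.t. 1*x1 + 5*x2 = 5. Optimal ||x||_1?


Axis intercepts:
  x1 = 5, x2 = 0: L1 = 5
  x1 = 0, x2 = 1: L1 = 1
x* = (0, 1)
||x*||_1 = 1.

1


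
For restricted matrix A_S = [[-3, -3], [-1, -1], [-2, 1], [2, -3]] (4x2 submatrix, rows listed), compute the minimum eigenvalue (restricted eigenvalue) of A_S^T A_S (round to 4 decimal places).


A_S^T A_S = [[18, 2], [2, 20]].
trace = 38.
det = 356.
disc = trace^2 - 4*det = 1444 - 4*356 = 20.
sqrt(20) ≈ 4.472136.
lam_min = (38 - sqrt(20))/2 ≈ (38 - 4.472136)/2 = 16.763932 ≈ 16.7639.

16.7639


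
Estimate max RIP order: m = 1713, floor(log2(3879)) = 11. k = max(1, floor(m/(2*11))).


floor(log2(3879)) = 11.
2*11 = 22.
m/(2*floor(log2(n))) = 1713/22 ≈ 77.8636.
floor = 77.
k = max(1, 77) = 77.

77


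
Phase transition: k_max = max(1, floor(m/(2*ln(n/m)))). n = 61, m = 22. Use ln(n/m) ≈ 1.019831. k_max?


n/m = 61/22.
ln(n/m) ≈ 1.019831.
2*ln(n/m) ≈ 2.039662.
m/(2*ln(n/m)) ≈ 22/2.039662 ≈ 10.7861.
floor = 10.
k_max = max(1, 10) = 10.

10


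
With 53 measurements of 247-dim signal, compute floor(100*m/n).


100*m/n = 100*53/247 ≈ 21.4575.
floor = 21.

21


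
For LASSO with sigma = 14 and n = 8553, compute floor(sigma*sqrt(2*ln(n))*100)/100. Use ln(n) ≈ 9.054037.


ln(8553) ≈ 9.054037.
2*ln(n) ≈ 18.108074.
sqrt(2*ln(n)) ≈ sqrt(18.108074) ≈ 4.255358.
lambda ≈ 14*4.255358 = 59.575012.
floor(lambda*100)/100 = 59.57.

59.57


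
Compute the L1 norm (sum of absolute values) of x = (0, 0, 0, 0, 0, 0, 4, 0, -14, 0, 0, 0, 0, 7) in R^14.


Non-zero entries: [(6, 4), (8, -14), (13, 7)]
Absolute values: [4, 14, 7]
||x||_1 = sum = 25.

25


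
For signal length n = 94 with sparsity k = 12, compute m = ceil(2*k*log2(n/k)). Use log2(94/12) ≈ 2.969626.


log2(n/k) = log2(94/12) ≈ 2.969626.
2*k*log2(n/k) ≈ 2*12*2.969626 = 71.271024.
m = ceil(71.271024) = 72.

72


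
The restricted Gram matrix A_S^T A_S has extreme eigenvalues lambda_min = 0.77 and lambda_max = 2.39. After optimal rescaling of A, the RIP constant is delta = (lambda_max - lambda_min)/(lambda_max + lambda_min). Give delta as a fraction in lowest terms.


lambda_max - lambda_min = 2.39 - 0.77 = 1.62.
lambda_max + lambda_min = 2.39 + 0.77 = 3.16.
delta = 1.62/3.16 = 162/316 = 81/158.

81/158


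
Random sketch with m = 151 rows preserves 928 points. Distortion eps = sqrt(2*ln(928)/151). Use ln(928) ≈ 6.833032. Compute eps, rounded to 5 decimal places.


ln(928) ≈ 6.833032.
2*ln(N)/m ≈ 2*6.833032/151 ≈ 0.09050374.
eps = sqrt(0.09050374) ≈ 0.3008384 ≈ 0.30084.

0.30084


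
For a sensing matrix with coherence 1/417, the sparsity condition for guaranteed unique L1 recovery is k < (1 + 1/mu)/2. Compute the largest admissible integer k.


1/mu = 417.
1 + 1/mu = 418.
(1 + 1/mu)/2 = 209 is an integer and the inequality is strict, so k_max = 209 - 1 = 208.

208


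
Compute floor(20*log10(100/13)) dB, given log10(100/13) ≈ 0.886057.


||x||/||e|| = 100/13.
log10(100/13) ≈ 0.886057.
20*log10(||x||/||e||) ≈ 20*0.886057 = 17.72114.
floor(17.72114) = 17.

17


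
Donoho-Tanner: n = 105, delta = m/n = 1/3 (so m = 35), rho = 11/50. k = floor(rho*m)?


m = 1/3*105 = 35.
rho = 11/50.
rho*m = 11/50*35 = 7.7.
k = floor(7.7) = 7.

7


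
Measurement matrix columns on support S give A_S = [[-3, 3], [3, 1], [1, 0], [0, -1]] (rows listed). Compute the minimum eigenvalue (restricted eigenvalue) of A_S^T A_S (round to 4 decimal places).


A_S^T A_S = [[19, -6], [-6, 11]].
trace = 30.
det = 173.
disc = trace^2 - 4*det = 900 - 4*173 = 208.
sqrt(208) ≈ 14.422205.
lam_min = (30 - sqrt(208))/2 ≈ (30 - 14.422205)/2 = 7.7888975 ≈ 7.7889.

7.7889


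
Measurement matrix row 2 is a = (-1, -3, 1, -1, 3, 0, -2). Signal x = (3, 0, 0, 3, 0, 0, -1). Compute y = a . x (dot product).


Non-zero terms: ['-1*3', '-1*3', '-2*-1']
Products: [-3, -3, 2]
y = sum = -4.

-4


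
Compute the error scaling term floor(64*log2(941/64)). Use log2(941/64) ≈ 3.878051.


log2(n/k) = log2(941/64) ≈ 3.878051.
k*log2(n/k) ≈ 64*3.878051 = 248.195264.
floor(248.195264) = 248.

248


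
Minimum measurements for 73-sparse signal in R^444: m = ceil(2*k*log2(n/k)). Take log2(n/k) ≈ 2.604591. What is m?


log2(n/k) = log2(444/73) ≈ 2.604591.
2*k*log2(n/k) ≈ 2*73*2.604591 = 380.270286.
m = ceil(380.270286) = 381.

381


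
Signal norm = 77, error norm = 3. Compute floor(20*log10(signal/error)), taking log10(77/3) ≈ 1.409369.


||x||/||e|| = 77/3.
log10(77/3) ≈ 1.409369.
20*log10(||x||/||e||) ≈ 20*1.409369 = 28.18738.
floor(28.18738) = 28.

28


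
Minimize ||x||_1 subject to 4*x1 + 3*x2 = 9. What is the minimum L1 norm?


Axis intercepts:
  x1 = 9/4, x2 = 0: L1 = 9/4
  x1 = 0, x2 = 3: L1 = 3
x* = (9/4, 0)
||x*||_1 = 9/4.

9/4


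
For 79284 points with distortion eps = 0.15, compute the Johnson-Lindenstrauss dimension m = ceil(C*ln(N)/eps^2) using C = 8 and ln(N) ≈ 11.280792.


ln(79284) ≈ 11.280792.
eps^2 = 0.15^2 = 0.0225.
C*ln(N)/eps^2 ≈ 8*11.280792/0.0225 ≈ 4010.9483.
m = ceil(4010.9483) = 4011.

4011


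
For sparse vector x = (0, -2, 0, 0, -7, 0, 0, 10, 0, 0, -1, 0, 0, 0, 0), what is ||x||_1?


Non-zero entries: [(1, -2), (4, -7), (7, 10), (10, -1)]
Absolute values: [2, 7, 10, 1]
||x||_1 = sum = 20.

20


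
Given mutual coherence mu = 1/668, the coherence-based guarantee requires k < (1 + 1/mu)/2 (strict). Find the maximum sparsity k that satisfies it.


1/mu = 668.
1 + 1/mu = 669.
(1 + 1/mu)/2 = 334.5 is not an integer, so k_max = floor(334.5) = 334.

334


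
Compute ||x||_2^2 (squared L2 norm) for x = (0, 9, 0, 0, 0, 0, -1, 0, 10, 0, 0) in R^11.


Non-zero entries: [(1, 9), (6, -1), (8, 10)]
Squares: [81, 1, 100]
||x||_2^2 = sum = 182.

182


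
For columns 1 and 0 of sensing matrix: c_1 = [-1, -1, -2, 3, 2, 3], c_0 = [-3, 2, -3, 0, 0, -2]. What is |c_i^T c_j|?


Inner product: -1*-3 + -1*2 + -2*-3 + 3*0 + 2*0 + 3*-2
Products: [3, -2, 6, 0, 0, -6]
Sum = 1.
|dot| = 1.

1


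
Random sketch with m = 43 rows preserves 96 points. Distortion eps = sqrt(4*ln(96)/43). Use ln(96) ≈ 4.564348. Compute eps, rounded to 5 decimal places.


ln(96) ≈ 4.564348.
4*ln(N)/m ≈ 4*4.564348/43 ≈ 0.42459051.
eps = sqrt(0.42459051) ≈ 0.6516061 ≈ 0.65161.

0.65161


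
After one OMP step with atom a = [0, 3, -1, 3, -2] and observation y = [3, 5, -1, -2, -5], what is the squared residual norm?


a^T a = 23.
a^T y = 20.
coeff = 20/23 = 20/23.
||r||^2 = 1072/23.

1072/23


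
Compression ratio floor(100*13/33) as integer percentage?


100*m/n = 100*13/33 ≈ 39.3939.
floor = 39.

39


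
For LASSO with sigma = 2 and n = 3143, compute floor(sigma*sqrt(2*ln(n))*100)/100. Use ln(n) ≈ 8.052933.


ln(3143) ≈ 8.052933.
2*ln(n) ≈ 16.105866.
sqrt(2*ln(n)) ≈ sqrt(16.105866) ≈ 4.013211.
lambda ≈ 2*4.013211 = 8.026422.
floor(lambda*100)/100 = 8.02.

8.02


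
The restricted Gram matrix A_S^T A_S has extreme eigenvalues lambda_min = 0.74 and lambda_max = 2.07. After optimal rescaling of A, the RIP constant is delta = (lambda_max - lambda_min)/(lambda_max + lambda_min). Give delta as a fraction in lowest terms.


lambda_max - lambda_min = 2.07 - 0.74 = 1.33.
lambda_max + lambda_min = 2.07 + 0.74 = 2.81.
delta = 1.33/2.81 = 133/281.

133/281


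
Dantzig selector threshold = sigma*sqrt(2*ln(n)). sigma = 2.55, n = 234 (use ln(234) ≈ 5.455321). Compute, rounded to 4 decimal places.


ln(234) ≈ 5.455321.
2*ln(n) ≈ 10.910642.
sqrt(2*ln(n)) ≈ sqrt(10.910642) ≈ 3.303126.
threshold ≈ 2.55*3.303126 = 8.4229713 ≈ 8.4230.

8.4230


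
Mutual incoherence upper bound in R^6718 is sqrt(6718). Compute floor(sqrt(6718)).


81^2 = 6561 <= 6718 < 6724 = 82^2, so 81 <= sqrt(6718) < 82.
floor(sqrt(6718)) = 81.

81


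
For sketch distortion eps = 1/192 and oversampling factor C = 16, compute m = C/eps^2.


1/eps = 192.
(1/eps)^2 = 36864.
m = 16*36864 = 589824.

589824


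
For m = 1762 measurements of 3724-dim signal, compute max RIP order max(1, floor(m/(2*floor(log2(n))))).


floor(log2(3724)) = 11.
2*11 = 22.
m/(2*floor(log2(n))) = 1762/22 ≈ 80.0909.
floor = 80.
k = max(1, 80) = 80.

80


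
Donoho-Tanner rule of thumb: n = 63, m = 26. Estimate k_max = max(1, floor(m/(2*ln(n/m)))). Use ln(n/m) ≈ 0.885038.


n/m = 63/26.
ln(n/m) ≈ 0.885038.
2*ln(n/m) ≈ 1.770076.
m/(2*ln(n/m)) ≈ 26/1.770076 ≈ 14.6886.
floor = 14.
k_max = max(1, 14) = 14.

14


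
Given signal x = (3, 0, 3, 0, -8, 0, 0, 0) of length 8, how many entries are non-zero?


Non-zero positions: [0, 2, 4].
Sparsity = 3.

3


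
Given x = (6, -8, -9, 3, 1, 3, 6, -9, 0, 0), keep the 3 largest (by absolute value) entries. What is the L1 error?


Sorted |x_i| descending: [9, 9, 8, 6, 6, 3, 3, 1, 0, 0]
Keep top 3: [9, 9, 8]
Tail entries: [6, 6, 3, 3, 1, 0, 0]
L1 error = sum of tail = 19.

19


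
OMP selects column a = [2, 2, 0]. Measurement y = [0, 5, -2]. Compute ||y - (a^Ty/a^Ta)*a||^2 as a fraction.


a^T a = 8.
a^T y = 10.
coeff = 10/8 = 5/4.
||r||^2 = 33/2.

33/2


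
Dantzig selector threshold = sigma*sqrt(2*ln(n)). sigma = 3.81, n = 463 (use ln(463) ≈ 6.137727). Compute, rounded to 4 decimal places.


ln(463) ≈ 6.137727.
2*ln(n) ≈ 12.275454.
sqrt(2*ln(n)) ≈ sqrt(12.275454) ≈ 3.503634.
threshold ≈ 3.81*3.503634 = 13.34884554 ≈ 13.3488.

13.3488


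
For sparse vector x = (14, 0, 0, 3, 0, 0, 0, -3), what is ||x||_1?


Non-zero entries: [(0, 14), (3, 3), (7, -3)]
Absolute values: [14, 3, 3]
||x||_1 = sum = 20.

20


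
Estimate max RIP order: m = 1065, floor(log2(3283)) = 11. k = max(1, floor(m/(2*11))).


floor(log2(3283)) = 11.
2*11 = 22.
m/(2*floor(log2(n))) = 1065/22 ≈ 48.4091.
floor = 48.
k = max(1, 48) = 48.

48


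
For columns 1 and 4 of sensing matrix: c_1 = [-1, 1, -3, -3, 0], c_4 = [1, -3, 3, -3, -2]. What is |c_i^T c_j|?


Inner product: -1*1 + 1*-3 + -3*3 + -3*-3 + 0*-2
Products: [-1, -3, -9, 9, 0]
Sum = -4.
|dot| = 4.

4


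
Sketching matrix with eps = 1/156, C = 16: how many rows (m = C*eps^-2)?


1/eps = 156.
(1/eps)^2 = 24336.
m = 16*24336 = 389376.

389376


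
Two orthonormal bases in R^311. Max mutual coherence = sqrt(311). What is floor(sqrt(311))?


17^2 = 289 <= 311 < 324 = 18^2, so 17 <= sqrt(311) < 18.
floor(sqrt(311)) = 17.

17


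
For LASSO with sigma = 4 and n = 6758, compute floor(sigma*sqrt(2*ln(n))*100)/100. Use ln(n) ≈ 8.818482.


ln(6758) ≈ 8.818482.
2*ln(n) ≈ 17.636964.
sqrt(2*ln(n)) ≈ sqrt(17.636964) ≈ 4.199639.
lambda ≈ 4*4.199639 = 16.798556.
floor(lambda*100)/100 = 16.79.

16.79


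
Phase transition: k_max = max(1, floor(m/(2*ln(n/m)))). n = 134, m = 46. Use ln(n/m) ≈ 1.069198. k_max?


n/m = 134/46 = 67/23.
ln(n/m) ≈ 1.069198.
2*ln(n/m) ≈ 2.138396.
m/(2*ln(n/m)) ≈ 46/2.138396 ≈ 21.5115.
floor = 21.
k_max = max(1, 21) = 21.

21


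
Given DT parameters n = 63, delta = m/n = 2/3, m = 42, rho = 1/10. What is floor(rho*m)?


m = 2/3*63 = 42.
rho = 1/10.
rho*m = 1/10*42 = 4.2.
k = floor(4.2) = 4.

4


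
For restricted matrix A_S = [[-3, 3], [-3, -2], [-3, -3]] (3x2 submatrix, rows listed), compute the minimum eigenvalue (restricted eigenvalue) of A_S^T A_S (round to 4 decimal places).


A_S^T A_S = [[27, 6], [6, 22]].
trace = 49.
det = 558.
disc = trace^2 - 4*det = 2401 - 4*558 = 169.
sqrt(169) = 13.
lam_min = (49 - 13)/2 = 18 = 18.0000.

18.0000


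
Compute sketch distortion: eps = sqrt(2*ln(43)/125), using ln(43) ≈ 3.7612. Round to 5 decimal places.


ln(43) ≈ 3.7612.
2*ln(N)/m ≈ 2*3.7612/125 ≈ 0.0601792.
eps = sqrt(0.0601792) ≈ 0.2453145 ≈ 0.24531.

0.24531


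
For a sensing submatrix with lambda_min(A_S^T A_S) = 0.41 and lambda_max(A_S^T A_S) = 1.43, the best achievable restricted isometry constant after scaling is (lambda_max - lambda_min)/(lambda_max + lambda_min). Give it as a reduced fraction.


lambda_max - lambda_min = 1.43 - 0.41 = 1.02.
lambda_max + lambda_min = 1.43 + 0.41 = 1.84.
delta = 1.02/1.84 = 102/184 = 51/92.

51/92


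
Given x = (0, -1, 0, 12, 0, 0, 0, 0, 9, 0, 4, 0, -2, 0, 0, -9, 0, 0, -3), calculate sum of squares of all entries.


Non-zero entries: [(1, -1), (3, 12), (8, 9), (10, 4), (12, -2), (15, -9), (18, -3)]
Squares: [1, 144, 81, 16, 4, 81, 9]
||x||_2^2 = sum = 336.

336


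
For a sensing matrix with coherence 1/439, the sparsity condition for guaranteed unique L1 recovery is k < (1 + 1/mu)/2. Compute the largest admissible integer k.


1/mu = 439.
1 + 1/mu = 440.
(1 + 1/mu)/2 = 220 is an integer and the inequality is strict, so k_max = 220 - 1 = 219.

219


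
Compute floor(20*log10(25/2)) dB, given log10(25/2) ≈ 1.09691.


||x||/||e|| = 25/2.
log10(25/2) ≈ 1.09691.
20*log10(||x||/||e||) ≈ 20*1.09691 = 21.9382.
floor(21.9382) = 21.

21


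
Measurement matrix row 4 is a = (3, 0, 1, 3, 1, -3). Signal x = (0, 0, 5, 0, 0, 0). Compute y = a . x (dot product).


Non-zero terms: ['1*5']
Products: [5]
y = sum = 5.

5


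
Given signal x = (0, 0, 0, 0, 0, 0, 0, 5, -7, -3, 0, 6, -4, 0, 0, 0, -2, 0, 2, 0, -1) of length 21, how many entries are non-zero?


Non-zero positions: [7, 8, 9, 11, 12, 16, 18, 20].
Sparsity = 8.

8


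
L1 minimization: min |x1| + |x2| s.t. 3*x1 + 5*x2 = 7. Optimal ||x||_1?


Axis intercepts:
  x1 = 7/3, x2 = 0: L1 = 7/3
  x1 = 0, x2 = 7/5: L1 = 7/5
x* = (0, 7/5)
||x*||_1 = 7/5.

7/5


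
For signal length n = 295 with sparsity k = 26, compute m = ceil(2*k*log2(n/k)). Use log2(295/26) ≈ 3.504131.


log2(n/k) = log2(295/26) ≈ 3.504131.
2*k*log2(n/k) ≈ 2*26*3.504131 = 182.214812.
m = ceil(182.214812) = 183.

183


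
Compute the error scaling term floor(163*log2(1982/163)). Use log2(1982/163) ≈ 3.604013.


log2(n/k) = log2(1982/163) ≈ 3.604013.
k*log2(n/k) ≈ 163*3.604013 = 587.454119.
floor(587.454119) = 587.

587


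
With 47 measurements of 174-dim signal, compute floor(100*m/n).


100*m/n = 100*47/174 ≈ 27.0115.
floor = 27.

27


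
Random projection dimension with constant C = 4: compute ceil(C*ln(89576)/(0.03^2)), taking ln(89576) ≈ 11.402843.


ln(89576) ≈ 11.402843.
eps^2 = 0.03^2 = 0.0009.
C*ln(N)/eps^2 ≈ 4*11.402843/0.0009 ≈ 50679.3022.
m = ceil(50679.3022) = 50680.

50680


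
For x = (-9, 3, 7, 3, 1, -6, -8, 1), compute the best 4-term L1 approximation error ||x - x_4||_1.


Sorted |x_i| descending: [9, 8, 7, 6, 3, 3, 1, 1]
Keep top 4: [9, 8, 7, 6]
Tail entries: [3, 3, 1, 1]
L1 error = sum of tail = 8.

8


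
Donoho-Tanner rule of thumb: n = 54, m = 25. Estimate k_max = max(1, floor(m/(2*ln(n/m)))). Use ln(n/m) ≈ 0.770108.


n/m = 54/25.
ln(n/m) ≈ 0.770108.
2*ln(n/m) ≈ 1.540216.
m/(2*ln(n/m)) ≈ 25/1.540216 ≈ 16.2315.
floor = 16.
k_max = max(1, 16) = 16.

16


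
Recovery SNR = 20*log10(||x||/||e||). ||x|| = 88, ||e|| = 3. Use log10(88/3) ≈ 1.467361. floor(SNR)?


||x||/||e|| = 88/3.
log10(88/3) ≈ 1.467361.
20*log10(||x||/||e||) ≈ 20*1.467361 = 29.34722.
floor(29.34722) = 29.

29


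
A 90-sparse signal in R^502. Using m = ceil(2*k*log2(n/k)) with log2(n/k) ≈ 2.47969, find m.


log2(n/k) = log2(502/90) ≈ 2.47969.
2*k*log2(n/k) ≈ 2*90*2.47969 = 446.3442.
m = ceil(446.3442) = 447.

447


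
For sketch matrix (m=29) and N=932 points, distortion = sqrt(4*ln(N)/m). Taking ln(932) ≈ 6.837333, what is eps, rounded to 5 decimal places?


ln(932) ≈ 6.837333.
4*ln(N)/m ≈ 4*6.837333/29 ≈ 0.94308041.
eps = sqrt(0.94308041) ≈ 0.9711233 ≈ 0.97112.

0.97112


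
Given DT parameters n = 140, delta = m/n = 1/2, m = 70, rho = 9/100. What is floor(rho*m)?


m = 1/2*140 = 70.
rho = 9/100.
rho*m = 9/100*70 = 6.3.
k = floor(6.3) = 6.

6


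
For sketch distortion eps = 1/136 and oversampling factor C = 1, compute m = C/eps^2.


1/eps = 136.
(1/eps)^2 = 18496.
m = 1*18496 = 18496.

18496


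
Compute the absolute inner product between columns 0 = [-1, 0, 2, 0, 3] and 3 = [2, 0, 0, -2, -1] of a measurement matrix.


Inner product: -1*2 + 0*0 + 2*0 + 0*-2 + 3*-1
Products: [-2, 0, 0, 0, -3]
Sum = -5.
|dot| = 5.

5


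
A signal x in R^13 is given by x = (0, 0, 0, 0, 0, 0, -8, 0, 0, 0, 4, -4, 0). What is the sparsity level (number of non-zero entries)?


Non-zero positions: [6, 10, 11].
Sparsity = 3.

3


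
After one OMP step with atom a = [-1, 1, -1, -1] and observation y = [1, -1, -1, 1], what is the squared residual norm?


a^T a = 4.
a^T y = -2.
coeff = -2/4 = -1/2.
||r||^2 = 3.

3


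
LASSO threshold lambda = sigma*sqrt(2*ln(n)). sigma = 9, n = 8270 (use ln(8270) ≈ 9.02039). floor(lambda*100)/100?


ln(8270) ≈ 9.02039.
2*ln(n) ≈ 18.04078.
sqrt(2*ln(n)) ≈ sqrt(18.04078) ≈ 4.247444.
lambda ≈ 9*4.247444 = 38.226996.
floor(lambda*100)/100 = 38.22.

38.22


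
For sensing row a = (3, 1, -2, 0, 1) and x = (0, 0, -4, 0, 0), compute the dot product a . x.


Non-zero terms: ['-2*-4']
Products: [8]
y = sum = 8.

8


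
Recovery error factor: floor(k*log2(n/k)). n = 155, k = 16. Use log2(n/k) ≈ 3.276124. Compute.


log2(n/k) = log2(155/16) ≈ 3.276124.
k*log2(n/k) ≈ 16*3.276124 = 52.417984.
floor(52.417984) = 52.

52


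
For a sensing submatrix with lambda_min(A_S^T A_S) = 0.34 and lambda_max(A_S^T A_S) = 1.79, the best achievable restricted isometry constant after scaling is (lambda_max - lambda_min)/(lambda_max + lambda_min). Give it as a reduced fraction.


lambda_max - lambda_min = 1.79 - 0.34 = 1.45.
lambda_max + lambda_min = 1.79 + 0.34 = 2.13.
delta = 1.45/2.13 = 145/213.

145/213


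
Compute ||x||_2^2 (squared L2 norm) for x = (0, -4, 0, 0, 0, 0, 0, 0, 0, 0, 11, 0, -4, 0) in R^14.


Non-zero entries: [(1, -4), (10, 11), (12, -4)]
Squares: [16, 121, 16]
||x||_2^2 = sum = 153.

153


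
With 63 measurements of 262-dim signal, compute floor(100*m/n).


100*m/n = 100*63/262 ≈ 24.0458.
floor = 24.

24


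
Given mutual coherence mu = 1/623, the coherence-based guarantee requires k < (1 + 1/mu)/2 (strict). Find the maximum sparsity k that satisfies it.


1/mu = 623.
1 + 1/mu = 624.
(1 + 1/mu)/2 = 312 is an integer and the inequality is strict, so k_max = 312 - 1 = 311.

311


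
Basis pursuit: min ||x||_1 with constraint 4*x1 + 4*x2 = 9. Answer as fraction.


Axis intercepts:
  x1 = 9/4, x2 = 0: L1 = 9/4
  x1 = 0, x2 = 9/4: L1 = 9/4
x* = (9/4, 0)
||x*||_1 = 9/4.

9/4


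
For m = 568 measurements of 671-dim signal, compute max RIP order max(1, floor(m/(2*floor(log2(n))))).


floor(log2(671)) = 9.
2*9 = 18.
m/(2*floor(log2(n))) = 568/18 ≈ 31.5556.
floor = 31.
k = max(1, 31) = 31.

31


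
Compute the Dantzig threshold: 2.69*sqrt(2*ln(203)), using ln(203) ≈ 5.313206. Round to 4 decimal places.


ln(203) ≈ 5.313206.
2*ln(n) ≈ 10.626412.
sqrt(2*ln(n)) ≈ sqrt(10.626412) ≈ 3.259818.
threshold ≈ 2.69*3.259818 = 8.76891042 ≈ 8.7689.

8.7689


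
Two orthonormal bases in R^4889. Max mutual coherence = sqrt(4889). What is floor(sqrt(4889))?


69^2 = 4761 <= 4889 < 4900 = 70^2, so 69 <= sqrt(4889) < 70.
floor(sqrt(4889)) = 69.

69


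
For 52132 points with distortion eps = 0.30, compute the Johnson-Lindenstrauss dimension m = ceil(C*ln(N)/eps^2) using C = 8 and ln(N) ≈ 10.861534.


ln(52132) ≈ 10.861534.
eps^2 = 0.30^2 = 0.09.
C*ln(N)/eps^2 ≈ 8*10.861534/0.09 ≈ 965.4697.
m = ceil(965.4697) = 966.

966


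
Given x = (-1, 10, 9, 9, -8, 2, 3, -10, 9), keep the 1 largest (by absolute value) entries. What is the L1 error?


Sorted |x_i| descending: [10, 10, 9, 9, 9, 8, 3, 2, 1]
Keep top 1: [10]
Tail entries: [10, 9, 9, 9, 8, 3, 2, 1]
L1 error = sum of tail = 51.

51


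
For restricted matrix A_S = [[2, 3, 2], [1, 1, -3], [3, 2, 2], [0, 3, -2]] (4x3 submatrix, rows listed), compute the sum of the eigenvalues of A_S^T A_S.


Sum of eigenvalues of A_S^T A_S = trace(A_S^T A_S) = sum of squared column norms of A_S.
A_S^T A_S diagonal: [14, 23, 21].
trace = 14 + 23 + 21 = 58.

58


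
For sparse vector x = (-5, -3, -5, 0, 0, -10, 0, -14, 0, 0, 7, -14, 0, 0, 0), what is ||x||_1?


Non-zero entries: [(0, -5), (1, -3), (2, -5), (5, -10), (7, -14), (10, 7), (11, -14)]
Absolute values: [5, 3, 5, 10, 14, 7, 14]
||x||_1 = sum = 58.

58


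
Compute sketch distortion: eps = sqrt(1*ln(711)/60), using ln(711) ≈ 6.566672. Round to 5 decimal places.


ln(711) ≈ 6.566672.
1*ln(N)/m ≈ 1*6.566672/60 ≈ 0.10944453.
eps = sqrt(0.10944453) ≈ 0.330824 ≈ 0.33082.

0.33082


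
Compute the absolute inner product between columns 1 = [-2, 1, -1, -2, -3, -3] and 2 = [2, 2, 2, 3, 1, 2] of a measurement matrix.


Inner product: -2*2 + 1*2 + -1*2 + -2*3 + -3*1 + -3*2
Products: [-4, 2, -2, -6, -3, -6]
Sum = -19.
|dot| = 19.

19


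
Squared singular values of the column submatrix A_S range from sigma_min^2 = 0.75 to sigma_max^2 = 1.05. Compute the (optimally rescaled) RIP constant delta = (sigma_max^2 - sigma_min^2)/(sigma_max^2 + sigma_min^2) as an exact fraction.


lambda_max - lambda_min = 1.05 - 0.75 = 0.30.
lambda_max + lambda_min = 1.05 + 0.75 = 1.80.
delta = 0.30/1.80 = 30/180 = 1/6.

1/6


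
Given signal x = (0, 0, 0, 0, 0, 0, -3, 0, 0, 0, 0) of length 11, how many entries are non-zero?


Non-zero positions: [6].
Sparsity = 1.

1


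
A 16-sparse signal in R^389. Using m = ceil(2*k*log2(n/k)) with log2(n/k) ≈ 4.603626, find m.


log2(n/k) = log2(389/16) ≈ 4.603626.
2*k*log2(n/k) ≈ 2*16*4.603626 = 147.316032.
m = ceil(147.316032) = 148.

148


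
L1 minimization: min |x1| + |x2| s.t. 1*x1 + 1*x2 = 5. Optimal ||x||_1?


Axis intercepts:
  x1 = 5, x2 = 0: L1 = 5
  x1 = 0, x2 = 5: L1 = 5
x* = (5, 0)
||x*||_1 = 5.

5


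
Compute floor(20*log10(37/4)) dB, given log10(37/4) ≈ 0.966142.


||x||/||e|| = 37/4.
log10(37/4) ≈ 0.966142.
20*log10(||x||/||e||) ≈ 20*0.966142 = 19.32284.
floor(19.32284) = 19.

19


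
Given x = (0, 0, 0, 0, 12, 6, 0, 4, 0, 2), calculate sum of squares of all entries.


Non-zero entries: [(4, 12), (5, 6), (7, 4), (9, 2)]
Squares: [144, 36, 16, 4]
||x||_2^2 = sum = 200.

200


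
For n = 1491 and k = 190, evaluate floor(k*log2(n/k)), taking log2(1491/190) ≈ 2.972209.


log2(n/k) = log2(1491/190) ≈ 2.972209.
k*log2(n/k) ≈ 190*2.972209 = 564.71971.
floor(564.71971) = 564.

564


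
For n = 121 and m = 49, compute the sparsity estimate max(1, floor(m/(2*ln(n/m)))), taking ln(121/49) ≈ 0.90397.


n/m = 121/49.
ln(n/m) ≈ 0.90397.
2*ln(n/m) ≈ 1.80794.
m/(2*ln(n/m)) ≈ 49/1.80794 ≈ 27.1027.
floor = 27.
k_max = max(1, 27) = 27.

27


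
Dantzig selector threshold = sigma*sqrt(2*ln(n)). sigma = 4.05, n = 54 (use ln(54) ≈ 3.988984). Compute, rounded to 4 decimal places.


ln(54) ≈ 3.988984.
2*ln(n) ≈ 7.977968.
sqrt(2*ln(n)) ≈ sqrt(7.977968) ≈ 2.82453.
threshold ≈ 4.05*2.82453 = 11.4393465 ≈ 11.4393.

11.4393


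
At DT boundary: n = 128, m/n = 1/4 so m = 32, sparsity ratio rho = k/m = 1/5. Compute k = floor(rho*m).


m = 1/4*128 = 32.
rho = 1/5.
rho*m = 1/5*32 = 6.4.
k = floor(6.4) = 6.

6


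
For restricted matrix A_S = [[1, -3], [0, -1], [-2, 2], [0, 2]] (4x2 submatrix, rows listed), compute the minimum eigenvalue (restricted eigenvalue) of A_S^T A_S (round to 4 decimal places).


A_S^T A_S = [[5, -7], [-7, 18]].
trace = 23.
det = 41.
disc = trace^2 - 4*det = 529 - 4*41 = 365.
sqrt(365) ≈ 19.104973.
lam_min = (23 - sqrt(365))/2 ≈ (23 - 19.104973)/2 = 1.9475135 ≈ 1.9475.

1.9475


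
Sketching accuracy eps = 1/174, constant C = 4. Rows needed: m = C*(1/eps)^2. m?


1/eps = 174.
(1/eps)^2 = 30276.
m = 4*30276 = 121104.

121104


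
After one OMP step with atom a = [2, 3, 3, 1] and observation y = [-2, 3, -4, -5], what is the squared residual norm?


a^T a = 23.
a^T y = -12.
coeff = -12/23 = -12/23.
||r||^2 = 1098/23.

1098/23


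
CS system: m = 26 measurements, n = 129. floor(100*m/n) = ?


100*m/n = 100*26/129 ≈ 20.155.
floor = 20.

20


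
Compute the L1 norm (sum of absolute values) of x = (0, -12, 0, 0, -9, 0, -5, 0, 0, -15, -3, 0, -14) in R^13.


Non-zero entries: [(1, -12), (4, -9), (6, -5), (9, -15), (10, -3), (12, -14)]
Absolute values: [12, 9, 5, 15, 3, 14]
||x||_1 = sum = 58.

58


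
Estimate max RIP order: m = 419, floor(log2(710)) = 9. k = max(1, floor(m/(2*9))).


floor(log2(710)) = 9.
2*9 = 18.
m/(2*floor(log2(n))) = 419/18 ≈ 23.2778.
floor = 23.
k = max(1, 23) = 23.

23


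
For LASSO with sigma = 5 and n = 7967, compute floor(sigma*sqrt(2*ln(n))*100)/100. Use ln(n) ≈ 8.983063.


ln(7967) ≈ 8.983063.
2*ln(n) ≈ 17.966126.
sqrt(2*ln(n)) ≈ sqrt(17.966126) ≈ 4.238647.
lambda ≈ 5*4.238647 = 21.193235.
floor(lambda*100)/100 = 21.19.

21.19


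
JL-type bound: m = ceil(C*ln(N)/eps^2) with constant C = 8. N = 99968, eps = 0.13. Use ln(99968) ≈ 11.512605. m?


ln(99968) ≈ 11.512605.
eps^2 = 0.13^2 = 0.0169.
C*ln(N)/eps^2 ≈ 8*11.512605/0.0169 ≈ 5449.7538.
m = ceil(5449.7538) = 5450.

5450


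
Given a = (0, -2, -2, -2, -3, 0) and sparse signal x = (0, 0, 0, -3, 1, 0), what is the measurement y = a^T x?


Non-zero terms: ['-2*-3', '-3*1']
Products: [6, -3]
y = sum = 3.

3


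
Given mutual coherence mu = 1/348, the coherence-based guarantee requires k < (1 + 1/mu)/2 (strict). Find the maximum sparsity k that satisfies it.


1/mu = 348.
1 + 1/mu = 349.
(1 + 1/mu)/2 = 174.5 is not an integer, so k_max = floor(174.5) = 174.

174


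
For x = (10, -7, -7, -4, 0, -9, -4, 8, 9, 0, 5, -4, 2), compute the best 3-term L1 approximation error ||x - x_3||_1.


Sorted |x_i| descending: [10, 9, 9, 8, 7, 7, 5, 4, 4, 4, 2, 0, 0]
Keep top 3: [10, 9, 9]
Tail entries: [8, 7, 7, 5, 4, 4, 4, 2, 0, 0]
L1 error = sum of tail = 41.

41


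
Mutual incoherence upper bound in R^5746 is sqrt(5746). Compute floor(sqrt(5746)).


75^2 = 5625 <= 5746 < 5776 = 76^2, so 75 <= sqrt(5746) < 76.
floor(sqrt(5746)) = 75.

75


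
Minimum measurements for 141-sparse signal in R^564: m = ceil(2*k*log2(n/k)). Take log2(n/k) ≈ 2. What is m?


log2(n/k) = log2(564/141) ≈ 2.
2*k*log2(n/k) ≈ 2*141*2 = 564.
m = ceil(564) = 564.

564


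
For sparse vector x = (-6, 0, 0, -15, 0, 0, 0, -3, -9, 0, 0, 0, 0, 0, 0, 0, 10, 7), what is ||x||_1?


Non-zero entries: [(0, -6), (3, -15), (7, -3), (8, -9), (16, 10), (17, 7)]
Absolute values: [6, 15, 3, 9, 10, 7]
||x||_1 = sum = 50.

50


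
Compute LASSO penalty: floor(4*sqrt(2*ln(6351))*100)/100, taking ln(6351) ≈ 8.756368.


ln(6351) ≈ 8.756368.
2*ln(n) ≈ 17.512736.
sqrt(2*ln(n)) ≈ sqrt(17.512736) ≈ 4.184822.
lambda ≈ 4*4.184822 = 16.739288.
floor(lambda*100)/100 = 16.73.

16.73


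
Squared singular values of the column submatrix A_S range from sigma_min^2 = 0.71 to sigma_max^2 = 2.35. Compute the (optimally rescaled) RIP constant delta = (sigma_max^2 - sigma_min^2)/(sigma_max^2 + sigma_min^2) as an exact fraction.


lambda_max - lambda_min = 2.35 - 0.71 = 1.64.
lambda_max + lambda_min = 2.35 + 0.71 = 3.06.
delta = 1.64/3.06 = 164/306 = 82/153.

82/153


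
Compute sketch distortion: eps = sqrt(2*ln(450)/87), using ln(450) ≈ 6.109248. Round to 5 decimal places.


ln(450) ≈ 6.109248.
2*ln(N)/m ≈ 2*6.109248/87 ≈ 0.14044248.
eps = sqrt(0.14044248) ≈ 0.3747566 ≈ 0.37476.

0.37476


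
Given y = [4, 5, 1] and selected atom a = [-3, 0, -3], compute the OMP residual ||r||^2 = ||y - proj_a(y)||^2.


a^T a = 18.
a^T y = -15.
coeff = -15/18 = -5/6.
||r||^2 = 59/2.

59/2


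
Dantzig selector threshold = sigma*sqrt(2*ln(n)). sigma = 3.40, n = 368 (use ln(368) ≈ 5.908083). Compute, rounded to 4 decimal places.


ln(368) ≈ 5.908083.
2*ln(n) ≈ 11.816166.
sqrt(2*ln(n)) ≈ sqrt(11.816166) ≈ 3.437465.
threshold ≈ 3.40*3.437465 = 11.687381 ≈ 11.6874.

11.6874


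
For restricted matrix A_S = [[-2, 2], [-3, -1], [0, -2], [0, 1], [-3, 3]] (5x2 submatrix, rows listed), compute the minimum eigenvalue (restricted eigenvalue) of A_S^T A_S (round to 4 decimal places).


A_S^T A_S = [[22, -10], [-10, 19]].
trace = 41.
det = 318.
disc = trace^2 - 4*det = 1681 - 4*318 = 409.
sqrt(409) ≈ 20.223748.
lam_min = (41 - sqrt(409))/2 ≈ (41 - 20.223748)/2 = 10.388126 ≈ 10.3881.

10.3881


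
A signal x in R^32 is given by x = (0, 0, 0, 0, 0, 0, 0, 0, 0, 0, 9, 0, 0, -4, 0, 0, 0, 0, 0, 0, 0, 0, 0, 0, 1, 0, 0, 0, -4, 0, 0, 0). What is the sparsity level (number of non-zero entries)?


Non-zero positions: [10, 13, 24, 28].
Sparsity = 4.

4


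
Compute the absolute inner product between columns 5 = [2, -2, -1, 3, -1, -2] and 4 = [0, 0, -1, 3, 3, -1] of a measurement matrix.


Inner product: 2*0 + -2*0 + -1*-1 + 3*3 + -1*3 + -2*-1
Products: [0, 0, 1, 9, -3, 2]
Sum = 9.
|dot| = 9.

9


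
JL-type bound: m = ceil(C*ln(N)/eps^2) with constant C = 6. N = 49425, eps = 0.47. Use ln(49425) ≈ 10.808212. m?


ln(49425) ≈ 10.808212.
eps^2 = 0.47^2 = 0.2209.
C*ln(N)/eps^2 ≈ 6*10.808212/0.2209 ≈ 293.5685.
m = ceil(293.5685) = 294.

294


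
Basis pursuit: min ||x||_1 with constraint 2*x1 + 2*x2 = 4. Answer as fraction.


Axis intercepts:
  x1 = 2, x2 = 0: L1 = 2
  x1 = 0, x2 = 2: L1 = 2
x* = (2, 0)
||x*||_1 = 2.

2


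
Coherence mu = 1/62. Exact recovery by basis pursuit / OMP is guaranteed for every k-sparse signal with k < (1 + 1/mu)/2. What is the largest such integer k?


1/mu = 62.
1 + 1/mu = 63.
(1 + 1/mu)/2 = 31.5 is not an integer, so k_max = floor(31.5) = 31.

31


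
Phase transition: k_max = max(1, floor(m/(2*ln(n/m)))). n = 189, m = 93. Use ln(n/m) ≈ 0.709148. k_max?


n/m = 189/93 = 63/31.
ln(n/m) ≈ 0.709148.
2*ln(n/m) ≈ 1.418296.
m/(2*ln(n/m)) ≈ 93/1.418296 ≈ 65.5716.
floor = 65.
k_max = max(1, 65) = 65.

65


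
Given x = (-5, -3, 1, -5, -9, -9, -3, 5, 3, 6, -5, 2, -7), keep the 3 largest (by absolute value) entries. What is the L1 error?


Sorted |x_i| descending: [9, 9, 7, 6, 5, 5, 5, 5, 3, 3, 3, 2, 1]
Keep top 3: [9, 9, 7]
Tail entries: [6, 5, 5, 5, 5, 3, 3, 3, 2, 1]
L1 error = sum of tail = 38.

38


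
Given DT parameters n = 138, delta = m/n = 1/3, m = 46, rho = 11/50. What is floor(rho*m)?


m = 1/3*138 = 46.
rho = 11/50.
rho*m = 11/50*46 = 10.12.
k = floor(10.12) = 10.

10


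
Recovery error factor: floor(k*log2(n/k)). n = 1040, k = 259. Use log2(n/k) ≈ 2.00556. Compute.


log2(n/k) = log2(1040/259) ≈ 2.00556.
k*log2(n/k) ≈ 259*2.00556 = 519.44004.
floor(519.44004) = 519.

519


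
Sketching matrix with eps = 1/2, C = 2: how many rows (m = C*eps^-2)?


1/eps = 2.
(1/eps)^2 = 4.
m = 2*4 = 8.

8


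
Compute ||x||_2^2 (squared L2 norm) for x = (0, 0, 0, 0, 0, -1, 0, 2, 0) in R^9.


Non-zero entries: [(5, -1), (7, 2)]
Squares: [1, 4]
||x||_2^2 = sum = 5.

5


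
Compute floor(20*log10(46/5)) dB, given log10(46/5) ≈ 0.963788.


||x||/||e|| = 46/5.
log10(46/5) ≈ 0.963788.
20*log10(||x||/||e||) ≈ 20*0.963788 = 19.27576.
floor(19.27576) = 19.

19


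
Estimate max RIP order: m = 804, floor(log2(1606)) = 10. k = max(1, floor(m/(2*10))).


floor(log2(1606)) = 10.
2*10 = 20.
m/(2*floor(log2(n))) = 804/20 ≈ 40.2.
floor = 40.
k = max(1, 40) = 40.

40


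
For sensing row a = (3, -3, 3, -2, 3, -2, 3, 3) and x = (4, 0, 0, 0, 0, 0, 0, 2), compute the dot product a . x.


Non-zero terms: ['3*4', '3*2']
Products: [12, 6]
y = sum = 18.

18
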